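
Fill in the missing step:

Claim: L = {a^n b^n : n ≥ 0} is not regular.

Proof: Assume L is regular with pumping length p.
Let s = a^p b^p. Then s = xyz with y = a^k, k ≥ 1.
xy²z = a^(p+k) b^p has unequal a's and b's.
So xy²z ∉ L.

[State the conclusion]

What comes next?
This contradicts the pumping lemma for regular languages,
which guarantees xy^i z ∈ L for all i ≥ 0.

Since our assumption that L is regular leads to a contradiction,
we conclude that L = {a^n b^n : n ≥ 0} is NOT regular. ∎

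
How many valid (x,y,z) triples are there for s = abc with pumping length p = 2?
3

For s = 'abc' with pumping length p = 2:

Constraints: |xy| ≤ 2, |y| > 0

Valid decompositions (|xy| ≤ p, |y| ≥ 1):
  • x='', y='a', z='bc'
  • x='a', y='b', z='c'
  • x='', y='ab', z='c'

Total count: 3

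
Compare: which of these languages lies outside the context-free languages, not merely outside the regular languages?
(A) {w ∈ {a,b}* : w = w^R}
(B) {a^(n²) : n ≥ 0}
(B) {a^(n²) : n ≥ 0}

(B) {a^(n²) : n ≥ 0} requires the CFL pumping lemma.

- {w ∈ {a,b}* : w = w^R} is context-free (but not regular)
  • Can be shown non-regular with the regular pumping lemma
  • After pumping, the string is no longer symmetric

- {a^(n²) : n ≥ 0} is NOT context-free
  • Requires the CFL pumping lemma to prove
  • Gaps between squares grow unboundedly

The CFL pumping lemma is "stronger" in that it can prove non-membership
in the larger class of context-free languages.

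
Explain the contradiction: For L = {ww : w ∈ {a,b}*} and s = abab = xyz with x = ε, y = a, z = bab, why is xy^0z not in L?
xy⁰z = bab ∉ L

Pumping with i = 0 replaces y = a by y⁰ = ε:
- Original: s = xyz = abab; abab splits into halves ab · ab, which are equal, so it is in L (w = ab)
- Pumped: xy⁰z = ε · ε · bab = bab
- bab has odd length 3, so it cannot be written as ww and is not in L

The pumping lemma would require xy⁰z ∈ L, so this decomposition yields a contradiction.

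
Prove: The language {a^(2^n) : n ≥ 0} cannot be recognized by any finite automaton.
Assume for contradiction that L is regular, and let p ≥ 1 be the pumping length given by the pumping lemma.
Choose s = a^(2^p). Then s ∈ L and |s| = 2^p ≥ p.
By the pumping lemma, s = xyz for some x, y, z with |xy| ≤ p, |y| ≥ 1, and xy^i z ∈ L for every i ≥ 0.
Here y = a^k for some k with 1 ≤ k ≤ |xy| ≤ p, and p < 2^p.

Take i = 2: |xy²z| = 2^p + k.
Now 2^p < 2^p + k ≤ 2^p + p < 2^p + 2^p = 2^(p+1).
So |xy²z| lies strictly between the consecutive powers of two 2^p and 2^(p+1), hence is not a power of 2, and xy²z ∉ L.

This contradicts the pumping lemma, which requires xy^i z ∈ L for all i ≥ 0.
Hence L = {a^(2^n) : n ≥ 0} is not regular. ∎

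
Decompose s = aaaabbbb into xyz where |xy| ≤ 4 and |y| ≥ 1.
x = 'a', y = 'aa', z = 'abbbb'

For s = aaaabbbb and p = 4, one valid decomposition is:
- x = 'a' (length 1)
- y = 'aa' (length 2)
- z = 'abbbb' (length 5)

Verification:
- xyz = 'a' + 'aa' + 'abbbb' = aaaabbbb ✓
- |xy| = 3 ≤ 4 ✓
- |y| = 2 > 0 ✓

All pumping lemma constraints are satisfied.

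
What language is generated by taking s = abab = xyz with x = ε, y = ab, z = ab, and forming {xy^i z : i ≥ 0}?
{xy^i z : i ≥ 0} = {(ab)^(i+1) : i ≥ 0} = {ab, abab, ababab, ...}

With x = ε, y = ab, z = ab: Pumping 'ab' gives strings of alternating a's and b's.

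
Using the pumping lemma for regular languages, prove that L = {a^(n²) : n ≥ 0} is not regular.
Assume for contradiction that L is regular, and let p ≥ 1 be the pumping length given by the pumping lemma.
Choose s = a^(p²). Then s ∈ L and |s| = p² ≥ p.
By the pumping lemma, s = xyz for some x, y, z with |xy| ≤ p, |y| ≥ 1, and xy^i z ∈ L for every i ≥ 0.
Here y = a^k for some k with 1 ≤ k ≤ |xy| ≤ p.

Take i = 2: |xy²z| = p² + k.
Now p² < p² + k ≤ p² + p < p² + 2p + 1 = (p + 1)².
So |xy²z| lies strictly between the consecutive squares p² and (p + 1)², hence is not a perfect square, and xy²z ∉ L.

This contradicts the pumping lemma, which requires xy^i z ∈ L for all i ≥ 0.
Hence L = {a^(n²) : n ≥ 0} is not regular. ∎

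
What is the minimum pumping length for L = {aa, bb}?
p = 3

For a finite language L, the pumping lemma holds vacuously if p > max|s| for s ∈ L.

The longest string in L = {aa, bb} has length 2.
If p = 3, then no string s ∈ L has |s| ≥ p, so the condition is vacuously true.

The minimum pumping length is p = 3.

Why no smaller p works: for any p ≤ 2, the longest string s ∈ L has |s| = 2 ≥ p, so it would
have to be pumpable; but pumping up (i = 2, 3, ...) produces ever longer strings, which cannot all lie in the
finite language L. So the pumping property fails for every p ≤ 2.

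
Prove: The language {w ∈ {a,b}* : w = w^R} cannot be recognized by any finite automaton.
Assume for contradiction that L is regular, and let p ≥ 1 be the pumping length given by the pumping lemma.
Choose s = a^p b a^p. Then s ∈ L (it reads the same in both directions) and |s| = 2p + 1 ≥ p.
By the pumping lemma, s = xyz for some x, y, z with |xy| ≤ p, |y| ≥ 1, and xy^i z ∈ L for every i ≥ 0.
Since |xy| ≤ p and the first p symbols of s are all a's, y = a^k for some k with 1 ≤ k ≤ p.

Take i = 2: xy²z = a^(p + k) b a^p.
Its reversal is a^p b a^(p + k). These differ because the block of a's before the unique b has length p + k in one and p in the other, and p + k ≠ p since k ≥ 1. So xy²z is not a palindrome, i.e. xy²z ∉ L.

This contradicts the pumping lemma, which requires xy^i z ∈ L for all i ≥ 0.
Hence L = {w ∈ {a,b}* : w = w^R} is not regular. ∎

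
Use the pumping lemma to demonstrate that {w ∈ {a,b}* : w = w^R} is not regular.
Assume for contradiction that L is regular, and let p ≥ 1 be the pumping length given by the pumping lemma.
Choose s = a^p b a^p. Then s ∈ L (it reads the same in both directions) and |s| = 2p + 1 ≥ p.
By the pumping lemma, s = xyz for some x, y, z with |xy| ≤ p, |y| ≥ 1, and xy^i z ∈ L for every i ≥ 0.
Since |xy| ≤ p and the first p symbols of s are all a's, y = a^k for some k with 1 ≤ k ≤ p.

Take i = 0: xy⁰z = a^(p − k) b a^p.
Its reversal is a^p b a^(p − k). These differ because the block of a's before the unique b has length p − k in one and p in the other, and p − k ≠ p since k ≥ 1. So xy⁰z is not a palindrome, i.e. xy⁰z ∉ L.

This contradicts the pumping lemma, which requires xy^i z ∈ L for all i ≥ 0.
Hence L = {w ∈ {a,b}* : w = w^R} is not regular. ∎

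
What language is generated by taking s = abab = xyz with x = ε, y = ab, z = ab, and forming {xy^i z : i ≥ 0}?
{xy^i z : i ≥ 0} = {(ab)^(i+1) : i ≥ 0} = {ab, abab, ababab, ...}

With x = ε, y = ab, z = ab: Pumping 'ab' gives strings of alternating a's and b's.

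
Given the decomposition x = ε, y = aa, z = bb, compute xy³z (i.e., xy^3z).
aaaaaabb

Given x = '', y = 'aa', z = 'bb' and i = 3:

xy^3z = x + y·y·...·y (3 times) + z
       = '' + 'aa'^3 + 'bb'
       = '' + 'aaaaaa' + 'bb'
       = 'aaaaaabb'

The pumped string is 'aaaaaabb' with length 8.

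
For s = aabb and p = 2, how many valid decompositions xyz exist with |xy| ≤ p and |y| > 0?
3

For s = 'aabb' with pumping length p = 2:

Constraints: |xy| ≤ 2, |y| > 0

Valid decompositions (|xy| ≤ p, |y| ≥ 1):
  • x='', y='a', z='abb'
  • x='a', y='a', z='bb'
  • x='', y='aa', z='bb'

Total count: 3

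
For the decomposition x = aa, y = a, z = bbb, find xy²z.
aaaabbb

Given x = 'aa', y = 'a', z = 'bbb' and i = 2:

xy^2z = x + y·y·...·y (2 times) + z
       = 'aa' + 'a'^2 + 'bbb'
       = 'aa' + 'aa' + 'bbb'
       = 'aaaabbb'

The pumped string is 'aaaabbb' with length 7.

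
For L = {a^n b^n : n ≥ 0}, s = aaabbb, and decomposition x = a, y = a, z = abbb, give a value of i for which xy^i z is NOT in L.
i = 2

xy²z = a · aa · abbb = aaaabbb; aaaabbb has 4 a's and 3 b's; 4 ≠ 3, so it is not in L.
(Other choices also work, e.g. i = 0, 3; only i = 1 is guaranteed to stay in L since xy¹z = s.)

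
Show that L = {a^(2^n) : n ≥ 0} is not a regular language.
Assume for contradiction that L is regular, and let p ≥ 1 be the pumping length given by the pumping lemma.
Choose s = a^(2^p). Then s ∈ L and |s| = 2^p ≥ p.
By the pumping lemma, s = xyz for some x, y, z with |xy| ≤ p, |y| ≥ 1, and xy^i z ∈ L for every i ≥ 0.
Here y = a^k for some k with 1 ≤ k ≤ |xy| ≤ p, and p < 2^p.

Take i = 2: |xy²z| = 2^p + k.
Now 2^p < 2^p + k ≤ 2^p + p < 2^p + 2^p = 2^(p+1).
So |xy²z| lies strictly between the consecutive powers of two 2^p and 2^(p+1), hence is not a power of 2, and xy²z ∉ L.

This contradicts the pumping lemma, which requires xy^i z ∈ L for all i ≥ 0.
Hence L = {a^(2^n) : n ≥ 0} is not regular. ∎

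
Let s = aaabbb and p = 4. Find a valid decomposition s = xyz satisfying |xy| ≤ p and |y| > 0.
x = '', y = 'aa', z = 'abbb'

For s = aaabbb and p = 4, one valid decomposition is:
- x = '' (length 0)
- y = 'aa' (length 2)
- z = 'abbb' (length 4)

Verification:
- xyz = '' + 'aa' + 'abbb' = aaabbb ✓
- |xy| = 2 ≤ 4 ✓
- |y| = 2 > 0 ✓

All pumping lemma constraints are satisfied.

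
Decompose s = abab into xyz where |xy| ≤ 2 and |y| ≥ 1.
x = 'a', y = 'b', z = 'ab'

For s = abab and p = 2, one valid decomposition is:
- x = 'a' (length 1)
- y = 'b' (length 1)
- z = 'ab' (length 2)

Verification:
- xyz = 'a' + 'b' + 'ab' = abab ✓
- |xy| = 2 ≤ 2 ✓
- |y| = 1 > 0 ✓

All pumping lemma constraints are satisfied.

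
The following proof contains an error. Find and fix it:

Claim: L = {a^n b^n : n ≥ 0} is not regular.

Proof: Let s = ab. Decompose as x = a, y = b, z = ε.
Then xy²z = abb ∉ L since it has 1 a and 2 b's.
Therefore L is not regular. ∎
Error: The string s = ab might be shorter than the pumping length p.

Correction: Choose s = a^p b^p to ensure |s| ≥ p. Also, the decomposition is wrong: with |xy| ≤ p, y cannot include b's when s starts with p a's.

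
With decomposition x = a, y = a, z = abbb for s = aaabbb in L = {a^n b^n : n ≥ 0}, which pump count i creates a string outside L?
i = 3

xy³z = a · aaa · abbb = aaaaabbb; aaaaabbb has 5 a's and 3 b's; 5 ≠ 3, so it is not in L.
(Other choices also work, e.g. i = 0, 2; only i = 1 is guaranteed to stay in L since xy¹z = s.)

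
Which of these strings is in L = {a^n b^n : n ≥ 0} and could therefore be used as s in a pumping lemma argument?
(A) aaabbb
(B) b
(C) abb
(A) aaabbb

The pumping lemma is applied to a string s that lies in L, so first check membership of each option:
- (A) aaabbb = a^3 b^3 has equal counts (3 = 3), so it is in L ✓
- (B) b has 0 a's and 1 b's; 0 ≠ 1, so it is not in L ✗
- (C) abb has 1 a's and 2 b's; 1 ≠ 2, so it is not in L ✗

Only (A) aaabbb is in L, so it is the only candidate that could play the role of s.
(In a complete proof one picks s in terms of the pumping length p so that |s| ≥ p is guaranteed; a fixed string like aaabbb illustrates the shape of such an s.)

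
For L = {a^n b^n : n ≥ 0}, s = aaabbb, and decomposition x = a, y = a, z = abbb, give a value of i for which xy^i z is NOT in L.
i = 3

xy³z = a · aaa · abbb = aaaaabbb; aaaaabbb has 5 a's and 3 b's; 5 ≠ 3, so it is not in L.
(Other choices also work, e.g. i = 0, 2; only i = 1 is guaranteed to stay in L since xy¹z = s.)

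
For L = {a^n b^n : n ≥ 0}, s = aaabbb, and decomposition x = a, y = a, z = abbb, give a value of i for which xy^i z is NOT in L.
i = 2

xy²z = a · aa · abbb = aaaabbb; aaaabbb has 4 a's and 3 b's; 4 ≠ 3, so it is not in L.
(Other choices also work, e.g. i = 0, 3; only i = 1 is guaranteed to stay in L since xy¹z = s.)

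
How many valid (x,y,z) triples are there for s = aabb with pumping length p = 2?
3

For s = 'aabb' with pumping length p = 2:

Constraints: |xy| ≤ 2, |y| > 0

Valid decompositions (|xy| ≤ p, |y| ≥ 1):
  • x='', y='a', z='abb'
  • x='a', y='a', z='bb'
  • x='', y='aa', z='bb'

Total count: 3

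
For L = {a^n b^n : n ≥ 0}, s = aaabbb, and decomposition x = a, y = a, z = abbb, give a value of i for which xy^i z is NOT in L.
i = 0

xy⁰z = a · ε · abbb = aabbb; aabbb has 2 a's and 3 b's; 2 ≠ 3, so it is not in L.
(Other choices also work, e.g. i = 2, 3; only i = 1 is guaranteed to stay in L since xy¹z = s.)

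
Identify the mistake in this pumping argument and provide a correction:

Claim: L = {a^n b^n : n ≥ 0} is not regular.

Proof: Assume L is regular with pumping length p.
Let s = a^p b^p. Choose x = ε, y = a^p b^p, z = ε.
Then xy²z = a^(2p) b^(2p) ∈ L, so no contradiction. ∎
Error: The decomposition violates |xy| ≤ p. With y = a^p b^p, |xy| = |y| = 2p > p. (The proof also miscomputes xy²z, which would be a^p b^p a^p b^p rather than a^(2p) b^(2p), and it wrongly treats one harmless decomposition as settling the matter — the prover does not get to choose the decomposition.)

Correction: The pumping lemma requires |xy| ≤ p, and the argument must handle every decomposition satisfying |xy| ≤ p, |y| ≥ 1. Since s starts with p a's, any such y consists only of a's, say y = a^k with k ≥ 1. Then xy²z = a^(p+k) b^p has unequal numbers of a's and b's, so xy²z ∉ L — the required contradiction.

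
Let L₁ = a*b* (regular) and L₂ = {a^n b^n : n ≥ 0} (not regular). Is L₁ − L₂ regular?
No — L₁ − L₂ is not regular.

a*b* − {a^n b^n} = {a^n b^m : n ≠ m}. If this were regular, then its complement intersected with a*b*, namely {a^n b^n : n ≥ 0}, would be regular too (closure under complement and intersection) — contradiction. So L₁ − L₂ is not regular.

Note that the bare facts "L₁ regular, L₂ non-regular" do not settle the question by themselves: the closure of regular languages under ∪, ∩, complement and difference applies only when BOTH operands are regular. With a non-regular operand the result can come out regular or non-regular depending on the specific languages, so one has to work out L₁ − L₂ for this particular pair, as above.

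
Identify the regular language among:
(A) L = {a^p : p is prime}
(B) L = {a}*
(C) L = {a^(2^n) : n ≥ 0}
(B) {a}*

(B) L = {a}* is regular.

This can be recognized by a finite automaton (DFA/NFA).
Regular expressions like {a}* define regular languages.

The other choices are not regular:
- {a^p : p is prime}: After pumping, the length becomes composite
- {a^(2^n) : n ≥ 0}: After pumping, length is no longer a power of 2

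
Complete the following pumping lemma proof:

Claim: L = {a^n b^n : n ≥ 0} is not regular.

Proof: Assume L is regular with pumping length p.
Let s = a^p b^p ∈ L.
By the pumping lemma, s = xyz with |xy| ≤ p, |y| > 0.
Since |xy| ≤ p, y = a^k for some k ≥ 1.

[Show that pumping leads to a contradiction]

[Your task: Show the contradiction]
Consider xy²z = a^(p+k) b^p.

Since k ≥ 1, we have p + k > p.
So xy²z has more a's than b's: (p+k) a's vs p b's.
This means xy²z ∉ L because a^n b^n requires equal counts.

This contradicts the pumping lemma which states xy²z ∈ L.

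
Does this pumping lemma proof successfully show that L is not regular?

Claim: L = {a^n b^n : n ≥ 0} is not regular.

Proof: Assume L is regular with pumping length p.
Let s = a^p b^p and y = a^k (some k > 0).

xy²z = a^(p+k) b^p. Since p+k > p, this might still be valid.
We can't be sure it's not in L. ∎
The proof is INCORRECT.

Error: The conclusion is wrong.
xy²z = a^(p+k) b^p is definitely NOT in L because the number of a's (p+k) ≠ number of b's (p).
The proof incorrectly doubts what is actually a valid contradiction.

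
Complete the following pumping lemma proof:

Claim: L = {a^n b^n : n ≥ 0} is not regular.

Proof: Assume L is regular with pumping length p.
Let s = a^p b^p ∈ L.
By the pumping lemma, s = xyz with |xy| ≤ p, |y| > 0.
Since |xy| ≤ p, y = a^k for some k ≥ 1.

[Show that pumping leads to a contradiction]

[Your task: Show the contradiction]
Consider xy²z = a^(p+k) b^p.

Since k ≥ 1, we have p + k > p.
So xy²z has more a's than b's: (p+k) a's vs p b's.
This means xy²z ∉ L because a^n b^n requires equal counts.

This contradicts the pumping lemma which states xy²z ∈ L.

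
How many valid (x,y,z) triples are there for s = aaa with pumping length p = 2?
3

For s = 'aaa' with pumping length p = 2:

Constraints: |xy| ≤ 2, |y| > 0

Valid decompositions (|xy| ≤ p, |y| ≥ 1):
  • x='', y='a', z='aa'
  • x='a', y='a', z='a'
  • x='', y='aa', z='a'

Total count: 3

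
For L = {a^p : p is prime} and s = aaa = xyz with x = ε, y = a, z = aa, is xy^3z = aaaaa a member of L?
Yes

xy³z = ε · aaa · aa = aaaaa.
aaaaa has length 5, which is prime, so it is in L.
(A single pumped string landing in L is not a contradiction by itself; a non-regularity proof needs some i for which xy^i z ∉ L, for every admissible decomposition.)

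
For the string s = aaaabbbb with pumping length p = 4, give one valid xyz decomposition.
x = 'a', y = 'aaa', z = 'bbbb'

For s = aaaabbbb and p = 4, one valid decomposition is:
- x = 'a' (length 1)
- y = 'aaa' (length 3)
- z = 'bbbb' (length 4)

Verification:
- xyz = 'a' + 'aaa' + 'bbbb' = aaaabbbb ✓
- |xy| = 4 ≤ 4 ✓
- |y| = 3 > 0 ✓

All pumping lemma constraints are satisfied.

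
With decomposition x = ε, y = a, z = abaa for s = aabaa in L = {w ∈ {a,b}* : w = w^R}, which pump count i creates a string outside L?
i = 0

xy⁰z = ε · ε · abaa = abaa; abaa reversed is aaba ≠ abaa, so it is not a palindrome and is not in L.
(Other choices also work, e.g. i = 2, 3; only i = 1 is guaranteed to stay in L since xy¹z = s.)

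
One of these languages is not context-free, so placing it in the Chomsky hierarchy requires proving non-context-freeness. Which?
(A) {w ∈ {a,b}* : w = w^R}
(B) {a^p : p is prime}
(B) {a^p : p is prime}

(B) {a^p : p is prime} requires the CFL pumping lemma.

- {w ∈ {a,b}* : w = w^R} is context-free (but not regular)
  • Can be shown non-regular with the regular pumping lemma
  • After pumping, the string is no longer symmetric

- {a^p : p is prime} is NOT context-free
  • Requires the CFL pumping lemma to prove
  • The CFL pumping lemma also fails because prime gaps are unbounded

The CFL pumping lemma is "stronger" in that it can prove non-membership
in the larger class of context-free languages.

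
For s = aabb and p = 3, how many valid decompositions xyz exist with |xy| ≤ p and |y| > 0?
6

For s = 'aabb' with pumping length p = 3:

Constraints: |xy| ≤ 3, |y| > 0

Valid decompositions (|xy| ≤ p, |y| ≥ 1):
  • x='', y='a', z='abb'
  • x='a', y='a', z='bb'
  • x='', y='aa', z='bb'
  • x='aa', y='b', z='b'
  • x='a', y='ab', z='b'
  • x='', y='aab', z='b'

Total count: 6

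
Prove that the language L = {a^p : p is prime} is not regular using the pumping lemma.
Assume for contradiction that L is regular, and let p ≥ 1 be the pumping length given by the pumping lemma.
Choose a prime q with q ≥ p (one exists because there are infinitely many primes) and let s = a^q. Then s ∈ L and |s| = q ≥ p.
By the pumping lemma, s = xyz for some x, y, z with |xy| ≤ p, |y| ≥ 1, and xy^i z ∈ L for every i ≥ 0.
Here y = a^k for some k with 1 ≤ k ≤ p, and xy^i z = a^(q + (i − 1)k) for every i ≥ 0.

Take i = q + 1: |xy^(q+1) z| = q + qk = q(k + 1).
Both factors satisfy q ≥ 2 and k + 1 ≥ 2, so q(k + 1) is composite, and xy^(q+1) z ∉ L.

This contradicts the pumping lemma, which requires xy^i z ∈ L for all i ≥ 0.
Hence L = {a^p : p is prime} is not regular. ∎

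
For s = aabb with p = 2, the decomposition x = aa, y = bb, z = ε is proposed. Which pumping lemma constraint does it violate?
Violated: |xy| ≤ p

The decomposition x = aa, y = bb, z = ε for s = aabb with p = 2
violates the constraint: |xy| ≤ p

|xy| = |aabb| = 4 > 2 = p. The decomposition puts too many characters in xy.

Pumping lemma constraints:
1. xyz = s (decomposition is valid)
2. |xy| ≤ p
3. |y| > 0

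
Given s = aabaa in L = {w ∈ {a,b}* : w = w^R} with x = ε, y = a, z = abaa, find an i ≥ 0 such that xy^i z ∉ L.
i = 2

xy²z = ε · aa · abaa = aaabaa; aaabaa reversed is aabaaa ≠ aaabaa, so it is not a palindrome and is not in L.
(Other choices also work, e.g. i = 0, 3; only i = 1 is guaranteed to stay in L since xy¹z = s.)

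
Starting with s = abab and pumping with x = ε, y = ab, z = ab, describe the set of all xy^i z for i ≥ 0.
{xy^i z : i ≥ 0} = {(ab)^(i+1) : i ≥ 0} = {ab, abab, ababab, ...}

With x = ε, y = ab, z = ab: Pumping 'ab' gives strings of alternating a's and b's.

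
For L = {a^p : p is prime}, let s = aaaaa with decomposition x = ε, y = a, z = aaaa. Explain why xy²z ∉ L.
xy²z = aaaaaa ∉ L

Pumping with i = 2 replaces y = a by y² = aa:
- Original: s = xyz = aaaaa; aaaaa has length 5, which is prime, so it is in L
- Pumped: xy²z = ε · aa · aaaa = aaaaaa
- aaaaaa has length 6 = 2 × 3, which is not prime, so it is not in L

The pumping lemma would require xy²z ∈ L, so this decomposition yields a contradiction.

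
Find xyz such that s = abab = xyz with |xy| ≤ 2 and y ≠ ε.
x = 'a', y = 'b', z = 'ab'

For s = abab and p = 2, one valid decomposition is:
- x = 'a' (length 1)
- y = 'b' (length 1)
- z = 'ab' (length 2)

Verification:
- xyz = 'a' + 'b' + 'ab' = abab ✓
- |xy| = 2 ≤ 2 ✓
- |y| = 1 > 0 ✓

All pumping lemma constraints are satisfied.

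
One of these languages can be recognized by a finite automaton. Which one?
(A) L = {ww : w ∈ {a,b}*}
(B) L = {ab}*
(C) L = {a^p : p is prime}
(B) {ab}*

(B) L = {ab}* is regular.

This can be recognized by a finite automaton (DFA/NFA).
Regular expressions like {ab}* define regular languages.

The other choices are not regular:
- {a^p : p is prime}: After pumping, the length becomes composite
- {ww : w ∈ {a,b}*}: After pumping, the two halves no longer match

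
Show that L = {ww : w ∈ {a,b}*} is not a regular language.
Assume for contradiction that L is regular, and let p ≥ 1 be the pumping length given by the pumping lemma.
Choose s = a^p b a^p b. Then s ∈ L (take w = a^p b) and |s| = 2p + 2 ≥ p.
By the pumping lemma, s = xyz for some x, y, z with |xy| ≤ p, |y| ≥ 1, and xy^i z ∈ L for every i ≥ 0.
Since |xy| ≤ p and the first p symbols of s are all a's, y = a^k for some k with 1 ≤ k ≤ p.

Take i = 2: t = xy²z = a^(p + k) b a^p b.
Suppose t = uu for some string u. The string t contains exactly two b's and ends in b, so u contains exactly one b and ends in b; hence u = a^j b for some j, and uu = a^j b a^j b. Comparing with t = a^(p + k) b a^p b forces j = p + k (first block) and j = p (second block), which is impossible since k ≥ 1. So t ∉ L.

This contradicts the pumping lemma, which requires xy^i z ∈ L for all i ≥ 0.
Hence L = {ww : w ∈ {a,b}*} is not regular. ∎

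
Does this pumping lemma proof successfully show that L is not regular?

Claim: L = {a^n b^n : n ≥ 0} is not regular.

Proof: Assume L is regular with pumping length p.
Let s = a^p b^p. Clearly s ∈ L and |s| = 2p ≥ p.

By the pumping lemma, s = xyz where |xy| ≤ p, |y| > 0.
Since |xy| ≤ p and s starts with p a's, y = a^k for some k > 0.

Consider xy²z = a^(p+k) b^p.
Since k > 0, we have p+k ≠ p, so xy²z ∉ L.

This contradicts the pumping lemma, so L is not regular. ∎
The proof is correct.

This proof is valid because:
1. The string s = a^p b^p is correctly in L
2. The decomposition analysis is correct: y must consist only of a's
3. The contradiction is valid: pumping increases a's but not b's
4. The conclusion follows logically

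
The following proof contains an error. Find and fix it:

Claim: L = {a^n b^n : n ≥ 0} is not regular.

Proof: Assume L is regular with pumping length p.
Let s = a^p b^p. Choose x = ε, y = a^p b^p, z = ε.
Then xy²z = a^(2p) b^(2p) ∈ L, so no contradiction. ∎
Error: The decomposition violates |xy| ≤ p. With y = a^p b^p, |xy| = |y| = 2p > p. (The proof also miscomputes xy²z, which would be a^p b^p a^p b^p rather than a^(2p) b^(2p), and it wrongly treats one harmless decomposition as settling the matter — the prover does not get to choose the decomposition.)

Correction: The pumping lemma requires |xy| ≤ p, and the argument must handle every decomposition satisfying |xy| ≤ p, |y| ≥ 1. Since s starts with p a's, any such y consists only of a's, say y = a^k with k ≥ 1. Then xy²z = a^(p+k) b^p has unequal numbers of a's and b's, so xy²z ∉ L — the required contradiction.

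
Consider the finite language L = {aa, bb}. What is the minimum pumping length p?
p = 3

For a finite language L, the pumping lemma holds vacuously if p > max|s| for s ∈ L.

The longest string in L = {aa, bb} has length 2.
If p = 3, then no string s ∈ L has |s| ≥ p, so the condition is vacuously true.

The minimum pumping length is p = 3.

Why no smaller p works: for any p ≤ 2, the longest string s ∈ L has |s| = 2 ≥ p, so it would
have to be pumpable; but pumping up (i = 2, 3, ...) produces ever longer strings, which cannot all lie in the
finite language L. So the pumping property fails for every p ≤ 2.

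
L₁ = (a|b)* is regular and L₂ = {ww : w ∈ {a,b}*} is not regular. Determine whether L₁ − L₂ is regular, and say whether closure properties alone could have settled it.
No — L₁ − L₂ is not regular.

L₁ − L₂ is the complement of {ww} within {a,b}*. If it were regular, its complement {ww} would be regular as well (regular languages are closed under complement) — contradiction. So L₁ − L₂ is not regular.

Note that the bare facts "L₁ regular, L₂ non-regular" do not settle the question by themselves: the closure of regular languages under ∪, ∩, complement and difference applies only when BOTH operands are regular. With a non-regular operand the result can come out regular or non-regular depending on the specific languages, so one has to work out L₁ − L₂ for this particular pair, as above.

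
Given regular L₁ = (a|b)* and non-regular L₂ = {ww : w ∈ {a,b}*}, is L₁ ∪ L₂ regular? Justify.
Yes — L₁ ∪ L₂ is regular.

{ww} ⊆ (a|b)*, so L₁ ∪ L₂ = (a|b)*, which is regular.

Note that the bare facts "L₁ regular, L₂ non-regular" do not settle the question by themselves: the closure of regular languages under ∪, ∩, complement and difference applies only when BOTH operands are regular. With a non-regular operand the result can come out regular or non-regular depending on the specific languages, so one has to work out L₁ ∪ L₂ for this particular pair, as above.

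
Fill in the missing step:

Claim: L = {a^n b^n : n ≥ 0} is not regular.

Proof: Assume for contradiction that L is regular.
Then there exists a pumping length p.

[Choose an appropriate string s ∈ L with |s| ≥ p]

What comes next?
s = a^p b^p

This string is in L (has equal a's and b's) and has length 2p ≥ p.
Any decomposition xyz with |xy| ≤ p means y consists only of a's,
so pumping will unbalance the counts.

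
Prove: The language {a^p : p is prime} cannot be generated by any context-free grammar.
Assume for contradiction that L is context-free, and let p ≥ 1 be the pumping length given by the pumping lemma for CFLs.
Choose a prime q with q ≥ p and let s = a^q. Then s ∈ L and |s| = q ≥ p.
By the CFL pumping lemma, s = uvxyz for some u, v, x, y, z with |vxy| ≤ p, |vy| ≥ 1, and uv^i xy^i z ∈ L for every i ≥ 0.
All symbols are a's, so only lengths matter: let k = |vy|, with 1 ≤ k ≤ p. Then |uv^i xy^i z| = q + (i − 1)k.

Take i = q + 1: the length is q + qk = q(k + 1).
Both factors satisfy q ≥ 2 and k + 1 ≥ 2, so q(k + 1) is composite and uv^(q+1) xy^(q+1) z ∉ L.

This contradicts the CFL pumping lemma, which requires uv^i xy^i z ∈ L for all i ≥ 0.
Hence L = {a^p : p is prime} is not context-free. ∎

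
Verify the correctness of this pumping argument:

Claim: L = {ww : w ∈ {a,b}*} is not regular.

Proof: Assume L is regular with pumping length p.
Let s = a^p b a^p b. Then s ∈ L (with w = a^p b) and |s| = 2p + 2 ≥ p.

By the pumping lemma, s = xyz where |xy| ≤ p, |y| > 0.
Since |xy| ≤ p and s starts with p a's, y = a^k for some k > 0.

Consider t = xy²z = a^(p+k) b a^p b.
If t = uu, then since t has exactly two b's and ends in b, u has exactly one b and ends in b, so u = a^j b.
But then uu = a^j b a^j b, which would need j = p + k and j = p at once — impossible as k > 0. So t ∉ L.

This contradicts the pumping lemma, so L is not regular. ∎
The proof is correct.

This proof is valid because:
1. s = a^p b a^p b is in L and is chosen in terms of p, so |s| ≥ p holds for every p
2. The decomposition analysis is correct: |xy| ≤ p forces y to lie inside the leading a's
3. The contradiction is valid: the argument shows a^(p+k) b a^p b cannot be split into two equal halves
4. The conclusion follows logically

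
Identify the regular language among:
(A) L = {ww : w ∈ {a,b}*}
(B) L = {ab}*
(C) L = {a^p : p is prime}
(B) {ab}*

(B) L = {ab}* is regular.

This can be recognized by a finite automaton (DFA/NFA).
Regular expressions like {ab}* define regular languages.

The other choices are not regular:
- {ww : w ∈ {a,b}*}: After pumping, the two halves no longer match
- {a^p : p is prime}: After pumping, the length becomes composite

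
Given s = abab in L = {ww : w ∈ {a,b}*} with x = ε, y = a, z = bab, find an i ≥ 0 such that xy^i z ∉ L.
i = 3

xy³z = ε · aaa · bab = aaabab; aaabab has length 6; its halves are aaa and bab, which differ, so it is not in L.
(Other choices also work, e.g. i = 0, 2; only i = 1 is guaranteed to stay in L since xy¹z = s.)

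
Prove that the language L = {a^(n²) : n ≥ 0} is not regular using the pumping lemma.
Assume for contradiction that L is regular, and let p ≥ 1 be the pumping length given by the pumping lemma.
Choose s = a^(p²). Then s ∈ L and |s| = p² ≥ p.
By the pumping lemma, s = xyz for some x, y, z with |xy| ≤ p, |y| ≥ 1, and xy^i z ∈ L for every i ≥ 0.
Here y = a^k for some k with 1 ≤ k ≤ |xy| ≤ p.

Take i = 2: |xy²z| = p² + k.
Now p² < p² + k ≤ p² + p < p² + 2p + 1 = (p + 1)².
So |xy²z| lies strictly between the consecutive squares p² and (p + 1)², hence is not a perfect square, and xy²z ∉ L.

This contradicts the pumping lemma, which requires xy^i z ∈ L for all i ≥ 0.
Hence L = {a^(n²) : n ≥ 0} is not regular. ∎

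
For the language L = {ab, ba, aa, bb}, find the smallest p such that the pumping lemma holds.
p = 3

For a finite language L, the pumping lemma holds vacuously if p > max|s| for s ∈ L.

The longest string in L = {ab, ba, aa, bb} has length 2.
If p = 3, then no string s ∈ L has |s| ≥ p, so the condition is vacuously true.

The minimum pumping length is p = 3.

Why no smaller p works: for any p ≤ 2, the longest string s ∈ L has |s| = 2 ≥ p, so it would
have to be pumpable; but pumping up (i = 2, 3, ...) produces ever longer strings, which cannot all lie in the
finite language L. So the pumping property fails for every p ≤ 2.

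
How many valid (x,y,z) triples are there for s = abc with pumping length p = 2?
3

For s = 'abc' with pumping length p = 2:

Constraints: |xy| ≤ 2, |y| > 0

Valid decompositions (|xy| ≤ p, |y| ≥ 1):
  • x='', y='a', z='bc'
  • x='a', y='b', z='c'
  • x='', y='ab', z='c'

Total count: 3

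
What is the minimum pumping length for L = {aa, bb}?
p = 3

For a finite language L, the pumping lemma holds vacuously if p > max|s| for s ∈ L.

The longest string in L = {aa, bb} has length 2.
If p = 3, then no string s ∈ L has |s| ≥ p, so the condition is vacuously true.

The minimum pumping length is p = 3.

Why no smaller p works: for any p ≤ 2, the longest string s ∈ L has |s| = 2 ≥ p, so it would
have to be pumpable; but pumping up (i = 2, 3, ...) produces ever longer strings, which cannot all lie in the
finite language L. So the pumping property fails for every p ≤ 2.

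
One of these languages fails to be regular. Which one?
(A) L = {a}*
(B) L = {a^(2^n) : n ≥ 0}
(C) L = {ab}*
(B) {a^(2^n) : n ≥ 0}

(B) L = {a^(2^n) : n ≥ 0} is NOT regular.

The pumping lemma can be used to prove this:
After pumping, length is no longer a power of 2

The other languages are regular because they can be recognized by finite automata.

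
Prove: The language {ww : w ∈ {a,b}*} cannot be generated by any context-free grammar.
Assume for contradiction that L is context-free, and let p ≥ 1 be the pumping length given by the pumping lemma for CFLs.
Choose s = a^p b^p a^p b^p. Then s ∈ L (take w = a^p b^p) and |s| = 4p ≥ p.
By the CFL pumping lemma, s = uvxyz for some u, v, x, y, z with |vxy| ≤ p, |vy| ≥ 1, and uv^i xy^i z ∈ L for every i ≥ 0.

Write s as four blocks A₁ B₁ A₂ B₂ with A₁ = A₂ = a^p and B₁ = B₂ = b^p. Since |vxy| ≤ p, the window vxy lies inside at most two adjacent blocks. Take i = 0 and let t = uxz, so |t| = 4p − |vy| with 1 ≤ |vy| ≤ p. If |t| is odd, t ∉ L immediately, so assume |vy| is even (hence |vy| ≥ 2) and |t|/2 = 2p − |vy|/2, which satisfies p ≤ |t|/2 ≤ 2p − 1.

Case 1 (vxy inside A₁B₁): t = a^(p−j) b^(p−l) a^p b^p with j + l = |vy|. The second half of t has length < 2p, so it is a suffix of the trailing a^p b^p and ends in b; the first half is a^(p−j) b^(p−l) a^((j+l)/2), which ends in a because (j+l)/2 ≥ 1. The halves differ, so t ∉ L.

Case 2 (vxy inside B₁A₂, straddling the middle): t = a^p b^(p−j) a^(p−l) b^p with j + l = |vy|. If t = ww, then w is a prefix of t of length ≥ p, so w begins with a^p; and w is a suffix of t of length ≥ p, so w ends with b^p. That forces |w| ≥ 2p, contradicting |w| = |t|/2 ≤ 2p − 1. So t ∉ L.

Case 3 (vxy inside A₂B₂): t = a^p b^p a^(p−j) b^(p−l) with j + l = |vy|. The first half of t is a prefix of a^p b^p, so it begins with a; the second half is b^((j+l)/2) a^(p−j) b^(p−l), which begins with b. The halves differ, so t ∉ L.

In every case uv⁰xy⁰z = uxz ∉ L.

This contradicts the CFL pumping lemma, which requires uv^i xy^i z ∈ L for all i ≥ 0.
Hence L = {ww : w ∈ {a,b}*} is not context-free. ∎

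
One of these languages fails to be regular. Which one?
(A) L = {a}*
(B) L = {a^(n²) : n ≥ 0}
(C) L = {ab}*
(B) {a^(n²) : n ≥ 0}

(B) L = {a^(n²) : n ≥ 0} is NOT regular.

The pumping lemma can be used to prove this:
After pumping, length is no longer a perfect square

The other languages are regular because they can be recognized by finite automata.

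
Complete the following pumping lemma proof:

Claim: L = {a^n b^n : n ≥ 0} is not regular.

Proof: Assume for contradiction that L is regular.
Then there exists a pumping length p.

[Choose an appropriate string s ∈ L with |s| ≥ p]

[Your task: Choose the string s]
s = a^p b^p

This string is in L (has equal a's and b's) and has length 2p ≥ p.
Any decomposition xyz with |xy| ≤ p means y consists only of a's,
so pumping will unbalance the counts.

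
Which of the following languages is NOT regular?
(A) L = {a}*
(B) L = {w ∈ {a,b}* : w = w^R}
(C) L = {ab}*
(B) {w ∈ {a,b}* : w = w^R}

(B) L = {w ∈ {a,b}* : w = w^R} is NOT regular.

The pumping lemma can be used to prove this:
After pumping, the string is no longer symmetric

The other languages are regular because they can be recognized by finite automata.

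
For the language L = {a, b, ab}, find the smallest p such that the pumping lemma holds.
p = 3

For a finite language L, the pumping lemma holds vacuously if p > max|s| for s ∈ L.

The longest string in L = {a, b, ab} has length 2.
If p = 3, then no string s ∈ L has |s| ≥ p, so the condition is vacuously true.

The minimum pumping length is p = 3.

Why no smaller p works: for any p ≤ 2, the longest string s ∈ L has |s| = 2 ≥ p, so it would
have to be pumpable; but pumping up (i = 2, 3, ...) produces ever longer strings, which cannot all lie in the
finite language L. So the pumping property fails for every p ≤ 2.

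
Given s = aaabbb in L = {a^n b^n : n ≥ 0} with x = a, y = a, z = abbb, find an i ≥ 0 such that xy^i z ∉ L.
i = 2

xy²z = a · aa · abbb = aaaabbb; aaaabbb has 4 a's and 3 b's; 4 ≠ 3, so it is not in L.
(Other choices also work, e.g. i = 0, 3; only i = 1 is guaranteed to stay in L since xy¹z = s.)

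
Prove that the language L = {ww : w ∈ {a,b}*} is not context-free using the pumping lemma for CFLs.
Assume for contradiction that L is context-free, and let p ≥ 1 be the pumping length given by the pumping lemma for CFLs.
Choose s = a^p b^p a^p b^p. Then s ∈ L (take w = a^p b^p) and |s| = 4p ≥ p.
By the CFL pumping lemma, s = uvxyz for some u, v, x, y, z with |vxy| ≤ p, |vy| ≥ 1, and uv^i xy^i z ∈ L for every i ≥ 0.

Write s as four blocks A₁ B₁ A₂ B₂ with A₁ = A₂ = a^p and B₁ = B₂ = b^p. Since |vxy| ≤ p, the window vxy lies inside at most two adjacent blocks. Take i = 0 and let t = uxz, so |t| = 4p − |vy| with 1 ≤ |vy| ≤ p. If |t| is odd, t ∉ L immediately, so assume |vy| is even (hence |vy| ≥ 2) and |t|/2 = 2p − |vy|/2, which satisfies p ≤ |t|/2 ≤ 2p − 1.

Case 1 (vxy inside A₁B₁): t = a^(p−j) b^(p−l) a^p b^p with j + l = |vy|. The second half of t has length < 2p, so it is a suffix of the trailing a^p b^p and ends in b; the first half is a^(p−j) b^(p−l) a^((j+l)/2), which ends in a because (j+l)/2 ≥ 1. The halves differ, so t ∉ L.

Case 2 (vxy inside B₁A₂, straddling the middle): t = a^p b^(p−j) a^(p−l) b^p with j + l = |vy|. If t = ww, then w is a prefix of t of length ≥ p, so w begins with a^p; and w is a suffix of t of length ≥ p, so w ends with b^p. That forces |w| ≥ 2p, contradicting |w| = |t|/2 ≤ 2p − 1. So t ∉ L.

Case 3 (vxy inside A₂B₂): t = a^p b^p a^(p−j) b^(p−l) with j + l = |vy|. The first half of t is a prefix of a^p b^p, so it begins with a; the second half is b^((j+l)/2) a^(p−j) b^(p−l), which begins with b. The halves differ, so t ∉ L.

In every case uv⁰xy⁰z = uxz ∉ L.

This contradicts the CFL pumping lemma, which requires uv^i xy^i z ∈ L for all i ≥ 0.
Hence L = {ww : w ∈ {a,b}*} is not context-free. ∎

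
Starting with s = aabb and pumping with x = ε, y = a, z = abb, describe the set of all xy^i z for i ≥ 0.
{xy^i z : i ≥ 0} = {a^(i+1) b^2 : i ≥ 0} = {abb, aabb, aaabb, ...}

With x = ε, y = a, z = abb: Starting with aabb and pumping the first 'a' (z = abb keeps the second 'a'), we get strings with i+1 a's followed by 2 b's for i = 0, 1, 2, ...; note bb is not produced because z always contributes one a.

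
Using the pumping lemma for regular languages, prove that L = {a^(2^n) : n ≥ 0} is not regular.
Assume for contradiction that L is regular, and let p ≥ 1 be the pumping length given by the pumping lemma.
Choose s = a^(2^p). Then s ∈ L and |s| = 2^p ≥ p.
By the pumping lemma, s = xyz for some x, y, z with |xy| ≤ p, |y| ≥ 1, and xy^i z ∈ L for every i ≥ 0.
Here y = a^k for some k with 1 ≤ k ≤ |xy| ≤ p, and p < 2^p.

Take i = 2: |xy²z| = 2^p + k.
Now 2^p < 2^p + k ≤ 2^p + p < 2^p + 2^p = 2^(p+1).
So |xy²z| lies strictly between the consecutive powers of two 2^p and 2^(p+1), hence is not a power of 2, and xy²z ∉ L.

This contradicts the pumping lemma, which requires xy^i z ∈ L for all i ≥ 0.
Hence L = {a^(2^n) : n ≥ 0} is not regular. ∎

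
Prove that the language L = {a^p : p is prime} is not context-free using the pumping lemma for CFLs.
Assume for contradiction that L is context-free, and let p ≥ 1 be the pumping length given by the pumping lemma for CFLs.
Choose a prime q with q ≥ p and let s = a^q. Then s ∈ L and |s| = q ≥ p.
By the CFL pumping lemma, s = uvxyz for some u, v, x, y, z with |vxy| ≤ p, |vy| ≥ 1, and uv^i xy^i z ∈ L for every i ≥ 0.
All symbols are a's, so only lengths matter: let k = |vy|, with 1 ≤ k ≤ p. Then |uv^i xy^i z| = q + (i − 1)k.

Take i = q + 1: the length is q + qk = q(k + 1).
Both factors satisfy q ≥ 2 and k + 1 ≥ 2, so q(k + 1) is composite and uv^(q+1) xy^(q+1) z ∉ L.

This contradicts the CFL pumping lemma, which requires uv^i xy^i z ∈ L for all i ≥ 0.
Hence L = {a^p : p is prime} is not context-free. ∎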